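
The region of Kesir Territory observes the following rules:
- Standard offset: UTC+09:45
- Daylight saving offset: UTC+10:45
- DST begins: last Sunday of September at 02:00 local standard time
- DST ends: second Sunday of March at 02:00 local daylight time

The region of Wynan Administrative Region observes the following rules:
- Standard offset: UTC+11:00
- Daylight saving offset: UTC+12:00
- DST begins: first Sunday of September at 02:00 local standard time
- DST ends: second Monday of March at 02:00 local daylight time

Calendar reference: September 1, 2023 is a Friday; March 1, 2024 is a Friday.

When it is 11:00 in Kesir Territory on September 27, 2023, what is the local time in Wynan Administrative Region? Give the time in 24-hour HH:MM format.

12:15

1 September 2023 is a Friday, so Sundays fall on 3, 10, 17, 24; the last is September 24.
1 March 2024 is a Friday, so the first Sunday is March 3 and the second is March 10.
September 27, 2023 falls between 24 September 2023 and 10 March 2024, so daylight saving is in effect and Kesir Territory is at UTC+10:45.
11:00 Kesir Territory − 10h45m = 00:15 UTC.
1 September 2023 is a Friday, so the first Sunday is September 3.
1 March 2024 is a Friday, so the first Monday is March 4 and the second is March 11.
At the standard offset (UTC+11:00), 00:15 UTC + 11h = 11:15 Wynan Administrative Region standard time.
Daylight saving runs 3 September 2023 – 11 March 2024; the standard-time date in Wynan Administrative Region, September 27, 2023, is inside that window, so Wynan Administrative Region is at UTC+12:00.
00:15 UTC + 12h = 12:15 Wynan Administrative Region.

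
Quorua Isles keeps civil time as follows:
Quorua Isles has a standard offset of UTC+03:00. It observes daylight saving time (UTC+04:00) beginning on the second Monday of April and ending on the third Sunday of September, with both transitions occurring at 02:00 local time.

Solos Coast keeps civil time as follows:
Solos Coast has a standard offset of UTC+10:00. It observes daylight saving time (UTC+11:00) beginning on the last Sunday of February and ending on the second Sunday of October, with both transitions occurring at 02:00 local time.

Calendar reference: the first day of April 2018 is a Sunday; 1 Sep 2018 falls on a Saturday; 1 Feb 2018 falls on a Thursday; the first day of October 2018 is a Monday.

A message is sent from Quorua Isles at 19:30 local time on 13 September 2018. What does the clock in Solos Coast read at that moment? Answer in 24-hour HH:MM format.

02:30

1 April 2018 is a Sunday, so the first Monday is April 2 and the second is April 9.
1 September 2018 is a Saturday, so the first Sunday is September 2 and the third is September 16.
13 September 2018 lies within the daylight-saving period (9 April – 16 September), so Quorua Isles is on daylight time, UTC+04:00.
19:30 Quorua Isles − 4h = 15:30 UTC.
1 February 2018 is a Thursday, so Sundays fall on 4, 11, 18, 25; the last is February 25.
1 October 2018 is a Monday, so the first Sunday is October 7 and the second is October 14.
At the standard offset (UTC+10:00), 15:30 UTC + 10h = 01:30 Solos Coast standard time (rolling into the next day, 14 September 2018).
The standard-time date in Solos Coast, 14 September 2018, lies within the daylight-saving period (25 February – 14 October), so Solos Coast is on daylight time, UTC+11:00.
15:30 UTC + 11h = 02:30 Solos Coast (rolling into the next day, 14 September 2018).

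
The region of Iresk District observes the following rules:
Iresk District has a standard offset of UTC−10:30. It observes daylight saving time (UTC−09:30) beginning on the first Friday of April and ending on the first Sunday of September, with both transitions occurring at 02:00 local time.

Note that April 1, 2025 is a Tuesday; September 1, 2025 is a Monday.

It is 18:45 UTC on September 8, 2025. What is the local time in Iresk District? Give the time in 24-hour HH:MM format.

08:15

1 April 2025 is a Tuesday, so the first Friday is April 4.
1 September 2025 is a Monday, so the first Sunday is September 7.
At the standard offset (UTC−10:30), 18:45 UTC − 10h30m = 08:15 Iresk District standard time.
The standard-time date in Iresk District, September 8, 2025, does not fall between 4 April and 7 September, so daylight saving is not in effect and Iresk District is at UTC−10:30.
18:45 UTC − 10h30m = 08:15 local.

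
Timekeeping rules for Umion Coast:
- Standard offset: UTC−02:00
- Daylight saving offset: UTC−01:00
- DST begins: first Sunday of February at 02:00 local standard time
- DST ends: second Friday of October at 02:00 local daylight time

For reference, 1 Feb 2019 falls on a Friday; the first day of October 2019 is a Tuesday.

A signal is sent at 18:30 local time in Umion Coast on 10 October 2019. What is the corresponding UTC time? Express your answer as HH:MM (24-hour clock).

1 February 2019 is a Friday, so the first Sunday is February 3.
1 October 2019 is a Tuesday, so the first Friday is October 4 and the second is October 11.
Daylight saving runs 3 February – 11 October; 10 October 2019 is inside that window, so Umion Coast is at UTC−01:00.
18:30 local + 1h = 19:30 UTC.

19:30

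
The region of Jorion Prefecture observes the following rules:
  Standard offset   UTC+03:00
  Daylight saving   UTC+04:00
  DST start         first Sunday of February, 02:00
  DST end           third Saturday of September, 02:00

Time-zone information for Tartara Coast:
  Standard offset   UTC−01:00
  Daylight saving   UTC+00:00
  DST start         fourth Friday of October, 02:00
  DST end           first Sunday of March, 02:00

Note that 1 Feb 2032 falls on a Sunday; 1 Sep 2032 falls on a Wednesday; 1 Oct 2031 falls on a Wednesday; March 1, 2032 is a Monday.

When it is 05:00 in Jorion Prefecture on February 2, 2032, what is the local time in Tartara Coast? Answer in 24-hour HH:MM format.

1 February 2032 is a Sunday, so the first Sunday is February 1.
1 September 2032 is a Wednesday, so the first Saturday is September 4 and the third is September 18.
Daylight saving runs 1 February – 18 September; February 2, 2032 is inside that window, so Jorion Prefecture is at UTC+04:00.
05:00 Jorion Prefecture − 4h = 01:00 UTC.
1 October 2031 is a Wednesday, so the first Friday is October 3 and the fourth is October 24.
1 March 2032 is a Monday, so the first Sunday is March 7.
At the standard offset (UTC−01:00), 01:00 UTC − 1h = 00:00 Tartara Coast standard time.
Daylight saving runs 24 October 2031 – 7 March 2032; the standard-time date in Tartara Coast, February 2, 2032, is inside that window, so Tartara Coast is at UTC+00:00.
01:00 UTC + 0h = 01:00 Tartara Coast.

01:00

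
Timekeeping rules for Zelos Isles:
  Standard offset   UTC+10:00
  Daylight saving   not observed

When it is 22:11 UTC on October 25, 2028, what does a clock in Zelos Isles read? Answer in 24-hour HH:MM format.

08:11

Zelos Isles stays on UTC+10:00 all year.
22:11 UTC + 10h = 08:11 local (rolling into the next day, 26 October 2028).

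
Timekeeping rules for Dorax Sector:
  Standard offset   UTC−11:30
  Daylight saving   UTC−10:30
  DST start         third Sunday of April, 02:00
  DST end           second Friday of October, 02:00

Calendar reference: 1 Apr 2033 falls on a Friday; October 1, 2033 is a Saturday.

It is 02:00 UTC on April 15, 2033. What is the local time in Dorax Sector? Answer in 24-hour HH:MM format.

1 April 2033 is a Friday, so the first Sunday is April 3 and the third is April 17.
1 October 2033 is a Saturday, so the first Friday is October 7 and the second is October 14.
At the standard offset (UTC−11:30), 02:00 UTC − 11h30m = 14:30 Dorax Sector standard time (rolling into the previous day, 14 April 2033).
Daylight saving runs 17 April – 14 October; the standard-time date in Dorax Sector, April 14, 2033, is outside that window, so Dorax Sector is on standard time at UTC−11:30.
02:00 UTC − 11h30m = 14:30 local (rolling into the previous day, 14 April 2033).

14:30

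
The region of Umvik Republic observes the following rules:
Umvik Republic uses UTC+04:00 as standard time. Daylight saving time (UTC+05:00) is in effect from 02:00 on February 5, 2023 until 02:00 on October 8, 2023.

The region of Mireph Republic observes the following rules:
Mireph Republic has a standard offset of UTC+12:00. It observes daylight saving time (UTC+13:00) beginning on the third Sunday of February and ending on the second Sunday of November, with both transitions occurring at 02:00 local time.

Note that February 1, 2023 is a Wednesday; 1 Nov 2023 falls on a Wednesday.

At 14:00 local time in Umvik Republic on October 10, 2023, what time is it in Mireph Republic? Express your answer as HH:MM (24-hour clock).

October 10, 2023 is outside the daylight-saving period (5 February – 8 October), so Umvik Republic is on standard time, UTC+04:00.
14:00 Umvik Republic − 4h = 10:00 UTC.
1 February 2023 is a Wednesday, so the first Sunday is February 5 and the third is February 19.
1 November 2023 is a Wednesday, so the first Sunday is November 5 and the second is November 12.
At the standard offset (UTC+12:00), 10:00 UTC + 12h = 22:00 Mireph Republic standard time.
The standard-time date in Mireph Republic, October 10, 2023, lies within the daylight-saving period (19 February – 12 November), so Mireph Republic is on daylight time, UTC+13:00.
10:00 UTC + 13h = 23:00 Mireph Republic.

23:00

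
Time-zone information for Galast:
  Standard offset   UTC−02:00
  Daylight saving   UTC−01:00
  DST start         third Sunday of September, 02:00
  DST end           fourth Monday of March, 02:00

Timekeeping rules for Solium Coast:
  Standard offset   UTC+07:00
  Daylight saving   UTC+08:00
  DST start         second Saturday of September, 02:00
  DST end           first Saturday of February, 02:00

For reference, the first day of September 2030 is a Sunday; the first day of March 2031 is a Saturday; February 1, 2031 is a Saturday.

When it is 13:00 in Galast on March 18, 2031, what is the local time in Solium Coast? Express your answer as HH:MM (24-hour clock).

21:00

1 September 2030 is a Sunday, so the first Sunday is September 1 and the third is September 15.
1 March 2031 is a Saturday, so the first Monday is March 3 and the fourth is March 24.
March 18, 2031 falls between 15 September 2030 and 24 March 2031, so daylight saving is in effect and Galast is at UTC−01:00.
13:00 Galast + 1h = 14:00 UTC.
1 September 2030 is a Sunday, so the first Saturday is September 7 and the second is September 14.
1 February 2031 is a Saturday, so the first Saturday is February 1.
At the standard offset (UTC+07:00), 14:00 UTC + 7h = 21:00 Solium Coast standard time.
The standard-time date in Solium Coast, March 18, 2031, is outside the daylight-saving period (14 September 2030 – 1 February 2031), so Solium Coast is on standard time, UTC+07:00.
14:00 UTC + 7h = 21:00 Solium Coast.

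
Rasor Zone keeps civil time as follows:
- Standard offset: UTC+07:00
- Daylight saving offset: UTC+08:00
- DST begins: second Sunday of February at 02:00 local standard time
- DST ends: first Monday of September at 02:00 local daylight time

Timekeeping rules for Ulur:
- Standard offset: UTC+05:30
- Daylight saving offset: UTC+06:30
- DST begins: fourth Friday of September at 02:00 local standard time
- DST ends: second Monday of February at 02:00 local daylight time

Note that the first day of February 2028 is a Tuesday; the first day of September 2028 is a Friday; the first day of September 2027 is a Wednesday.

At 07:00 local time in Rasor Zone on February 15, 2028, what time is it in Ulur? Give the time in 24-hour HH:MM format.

04:30

1 February 2028 is a Tuesday, so the first Sunday is February 6 and the second is February 13.
1 September 2028 is a Friday, so the first Monday is September 4.
February 15, 2028 falls between 13 February and 4 September, so daylight saving is in effect and Rasor Zone is at UTC+08:00.
07:00 Rasor Zone − 8h = 23:00 UTC (rolling into the previous day, 14 February 2028).
1 September 2027 is a Wednesday, so the first Friday is September 3 and the fourth is September 24.
1 February 2028 is a Tuesday, so the first Monday is February 7 and the second is February 14.
At the standard offset (UTC+05:30), 23:00 UTC + 5h30m = 04:30 Ulur standard time (rolling into the next day, 15 February 2028).
The standard-time date in Ulur, February 15, 2028, is outside the daylight-saving period (24 September 2027 – 14 February 2028), so Ulur is on standard time, UTC+05:30.
23:00 UTC + 5h30m = 04:30 Ulur (rolling into the next day, 15 February 2028).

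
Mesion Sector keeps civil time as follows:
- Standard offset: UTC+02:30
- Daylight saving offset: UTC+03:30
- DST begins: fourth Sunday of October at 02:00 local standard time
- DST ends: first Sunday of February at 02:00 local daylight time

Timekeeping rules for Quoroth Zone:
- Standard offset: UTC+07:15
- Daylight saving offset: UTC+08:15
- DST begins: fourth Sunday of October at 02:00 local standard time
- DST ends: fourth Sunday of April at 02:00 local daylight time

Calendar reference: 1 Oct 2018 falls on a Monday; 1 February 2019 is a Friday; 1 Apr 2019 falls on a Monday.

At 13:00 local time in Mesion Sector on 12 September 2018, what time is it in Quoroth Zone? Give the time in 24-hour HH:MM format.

17:45

1 October 2018 is a Monday, so the first Sunday is October 7 and the fourth is October 28.
1 February 2019 is a Friday, so the first Sunday is February 3.
12 September 2018 is outside the daylight-saving period (28 October 2018 – 3 February 2019), so Mesion Sector is on standard time, UTC+02:30.
13:00 Mesion Sector − 2h30m = 10:30 UTC.
1 October 2018 is a Monday, so the first Sunday is October 7 and the fourth is October 28.
1 April 2019 is a Monday, so the first Sunday is April 7 and the fourth is April 28.
At the standard offset (UTC+07:15), 10:30 UTC + 7h15m = 17:45 Quoroth Zone standard time.
Daylight saving runs 28 October 2018 – 28 April 2019; the standard-time date in Quoroth Zone, 12 September 2018, is outside that window, so Quoroth Zone is on standard time at UTC+07:15.
10:30 UTC + 7h15m = 17:45 Quoroth Zone.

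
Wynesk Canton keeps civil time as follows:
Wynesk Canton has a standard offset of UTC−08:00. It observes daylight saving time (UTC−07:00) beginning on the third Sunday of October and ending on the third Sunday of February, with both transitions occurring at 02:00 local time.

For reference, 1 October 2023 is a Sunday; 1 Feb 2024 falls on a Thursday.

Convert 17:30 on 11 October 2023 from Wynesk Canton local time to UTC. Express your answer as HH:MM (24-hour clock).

01:30

1 October 2023 is a Sunday, so the first Sunday is October 1 and the third is October 15.
1 February 2024 is a Thursday, so the first Sunday is February 4 and the third is February 18.
11 October 2023 does not fall between 15 October 2023 and 18 February 2024, so daylight saving is not in effect and Wynesk Canton is at UTC−08:00.
17:30 local + 8h = 01:30 UTC (rolling into the next day, 12 October 2023).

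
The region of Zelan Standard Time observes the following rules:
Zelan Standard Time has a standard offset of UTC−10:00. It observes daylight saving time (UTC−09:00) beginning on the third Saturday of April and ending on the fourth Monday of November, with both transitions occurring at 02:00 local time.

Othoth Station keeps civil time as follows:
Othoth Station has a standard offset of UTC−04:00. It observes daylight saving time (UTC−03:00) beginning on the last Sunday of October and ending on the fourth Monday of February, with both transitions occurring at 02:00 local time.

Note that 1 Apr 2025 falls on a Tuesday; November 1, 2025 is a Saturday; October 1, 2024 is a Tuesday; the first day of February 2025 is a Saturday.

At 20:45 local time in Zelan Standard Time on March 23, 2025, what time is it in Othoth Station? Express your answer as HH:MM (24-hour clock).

1 April 2025 is a Tuesday, so the first Saturday is April 5 and the third is April 19.
1 November 2025 is a Saturday, so the first Monday is November 3 and the fourth is November 24.
March 23, 2025 is outside the daylight-saving period (19 April – 24 November), so Zelan Standard Time is on standard time, UTC−10:00.
20:45 Zelan Standard Time + 10h = 06:45 UTC (rolling into the next day, 24 March 2025).
1 October 2024 is a Tuesday, so Sundays fall on 6, 13, 20, 27; the last is October 27.
1 February 2025 is a Saturday, so the first Monday is February 3 and the fourth is February 24.
At the standard offset (UTC−04:00), 06:45 UTC − 4h = 02:45 Othoth Station standard time.
The standard-time date in Othoth Station, March 24, 2025, is outside the daylight-saving period (27 October 2024 – 24 February 2025), so Othoth Station is on standard time, UTC−04:00.
06:45 UTC − 4h = 02:45 Othoth Station.

02:45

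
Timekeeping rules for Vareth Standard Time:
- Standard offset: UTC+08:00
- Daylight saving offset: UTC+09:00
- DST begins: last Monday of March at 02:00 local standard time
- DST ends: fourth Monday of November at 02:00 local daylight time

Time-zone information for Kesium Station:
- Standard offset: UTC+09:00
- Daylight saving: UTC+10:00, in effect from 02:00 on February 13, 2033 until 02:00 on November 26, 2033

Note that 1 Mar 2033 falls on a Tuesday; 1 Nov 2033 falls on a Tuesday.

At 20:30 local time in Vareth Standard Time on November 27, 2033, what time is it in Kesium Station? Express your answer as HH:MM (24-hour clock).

1 March 2033 is a Tuesday, so Mondays fall on 7, 14, 21, 28; the last is March 28.
1 November 2033 is a Tuesday, so the first Monday is November 7 and the fourth is November 28.
November 27, 2033 lies within the daylight-saving period (28 March – 28 November), so Vareth Standard Time is on daylight time, UTC+09:00.
20:30 Vareth Standard Time − 9h = 11:30 UTC.
At the standard offset (UTC+09:00), 11:30 UTC + 9h = 20:30 Kesium Station standard time.
The standard-time date in Kesium Station, November 27, 2033, is outside the daylight-saving period (13 February – 26 November), so Kesium Station is on standard time, UTC+09:00.
11:30 UTC + 9h = 20:30 Kesium Station.

20:30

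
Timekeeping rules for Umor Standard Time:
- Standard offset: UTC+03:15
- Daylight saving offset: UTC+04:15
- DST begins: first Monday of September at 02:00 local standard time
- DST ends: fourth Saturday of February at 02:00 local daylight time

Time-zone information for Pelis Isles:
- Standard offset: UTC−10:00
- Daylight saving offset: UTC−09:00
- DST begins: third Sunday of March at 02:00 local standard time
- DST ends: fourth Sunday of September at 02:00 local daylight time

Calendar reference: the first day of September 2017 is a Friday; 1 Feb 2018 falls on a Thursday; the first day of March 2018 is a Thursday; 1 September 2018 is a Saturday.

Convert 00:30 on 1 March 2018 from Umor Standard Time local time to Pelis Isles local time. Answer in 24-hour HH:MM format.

1 September 2017 is a Friday, so the first Monday is September 4.
1 February 2018 is a Thursday, so the first Saturday is February 3 and the fourth is February 24.
Daylight saving runs 4 September 2017 – 24 February 2018; 1 March 2018 is outside that window, so Umor Standard Time is on standard time at UTC+03:15.
00:30 Umor Standard Time − 3h15m = 21:15 UTC (rolling into the previous day, 28 February 2018).
1 March 2018 is a Thursday, so the first Sunday is March 4 and the third is March 18.
1 September 2018 is a Saturday, so the first Sunday is September 2 and the fourth is September 23.
At the standard offset (UTC−10:00), 21:15 UTC − 10h = 11:15 Pelis Isles standard time.
The standard-time date in Pelis Isles, 28 February 2018, is outside the daylight-saving period (18 March – 23 September), so Pelis Isles is on standard time, UTC−10:00.
21:15 UTC − 10h = 11:15 Pelis Isles.

11:15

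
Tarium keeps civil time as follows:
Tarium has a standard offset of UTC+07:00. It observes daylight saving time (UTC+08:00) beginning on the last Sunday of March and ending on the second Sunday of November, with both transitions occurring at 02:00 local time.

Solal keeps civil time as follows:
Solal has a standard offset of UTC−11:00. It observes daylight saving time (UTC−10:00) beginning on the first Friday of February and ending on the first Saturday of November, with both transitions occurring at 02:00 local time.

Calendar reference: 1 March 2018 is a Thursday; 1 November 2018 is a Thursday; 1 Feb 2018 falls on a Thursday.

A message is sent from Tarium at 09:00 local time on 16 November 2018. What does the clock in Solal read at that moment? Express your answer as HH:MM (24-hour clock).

15:00

1 March 2018 is a Thursday, so Sundays fall on 4, 11, 18, 25; the last is March 25.
1 November 2018 is a Thursday, so the first Sunday is November 4 and the second is November 11.
16 November 2018 is outside the daylight-saving period (25 March – 11 November), so Tarium is on standard time, UTC+07:00.
09:00 Tarium − 7h = 02:00 UTC.
1 February 2018 is a Thursday, so the first Friday is February 2.
1 November 2018 is a Thursday, so the first Saturday is November 3.
At the standard offset (UTC−11:00), 02:00 UTC − 11h = 15:00 Solal standard time (rolling into the previous day, 15 November 2018).
Daylight saving runs 2 February – 3 November; the standard-time date in Solal, 15 November 2018, is outside that window, so Solal is on standard time at UTC−11:00.
02:00 UTC − 11h = 15:00 Solal (rolling into the previous day, 15 November 2018).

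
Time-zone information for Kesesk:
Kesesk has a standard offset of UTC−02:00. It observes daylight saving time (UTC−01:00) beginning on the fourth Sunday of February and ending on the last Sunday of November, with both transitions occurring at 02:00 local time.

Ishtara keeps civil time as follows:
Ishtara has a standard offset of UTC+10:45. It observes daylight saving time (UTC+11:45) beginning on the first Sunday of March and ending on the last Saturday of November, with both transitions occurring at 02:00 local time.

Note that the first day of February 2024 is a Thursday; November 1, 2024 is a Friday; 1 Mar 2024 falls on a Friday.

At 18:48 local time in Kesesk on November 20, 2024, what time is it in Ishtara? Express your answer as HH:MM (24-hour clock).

07:33

1 February 2024 is a Thursday, so the first Sunday is February 4 and the fourth is February 25.
1 November 2024 is a Friday, so Sundays fall on 3, 10, 17, 24; the last is November 24.
November 20, 2024 falls between 25 February and 24 November, so daylight saving is in effect and Kesesk is at UTC−01:00.
18:48 Kesesk + 1h = 19:48 UTC.
1 March 2024 is a Friday, so the first Sunday is March 3.
1 November 2024 is a Friday, so Saturdays fall on 2, 9, 16, 23, 30; the last is November 30.
At the standard offset (UTC+10:45), 19:48 UTC + 10h45m = 06:33 Ishtara standard time (rolling into the next day, 21 November 2024).
Daylight saving runs 3 March – 30 November; the standard-time date in Ishtara, November 21, 2024, is inside that window, so Ishtara is at UTC+11:45.
19:48 UTC + 11h45m = 07:33 Ishtara (rolling into the next day, 21 November 2024).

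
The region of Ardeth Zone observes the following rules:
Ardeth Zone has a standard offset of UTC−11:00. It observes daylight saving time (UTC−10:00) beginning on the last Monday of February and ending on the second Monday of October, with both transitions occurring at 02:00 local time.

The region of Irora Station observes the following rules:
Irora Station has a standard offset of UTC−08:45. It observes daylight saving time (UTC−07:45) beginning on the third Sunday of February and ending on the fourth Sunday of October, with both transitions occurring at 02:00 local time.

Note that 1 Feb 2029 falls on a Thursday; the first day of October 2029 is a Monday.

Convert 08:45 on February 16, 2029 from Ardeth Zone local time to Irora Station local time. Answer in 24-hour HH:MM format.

1 February 2029 is a Thursday, so Mondays fall on 5, 12, 19, 26; the last is February 26.
1 October 2029 is a Monday, so the first Monday is October 1 and the second is October 8.
February 16, 2029 does not fall between 26 February and 8 October, so daylight saving is not in effect and Ardeth Zone is at UTC−11:00.
08:45 Ardeth Zone + 11h = 19:45 UTC.
1 February 2029 is a Thursday, so the first Sunday is February 4 and the third is February 18.
1 October 2029 is a Monday, so the first Sunday is October 7 and the fourth is October 28.
At the standard offset (UTC−08:45), 19:45 UTC − 8h45m = 11:00 Irora Station standard time.
The standard-time date in Irora Station, February 16, 2029, does not fall between 18 February and 28 October, so daylight saving is not in effect and Irora Station is at UTC−08:45.
19:45 UTC − 8h45m = 11:00 Irora Station.

11:00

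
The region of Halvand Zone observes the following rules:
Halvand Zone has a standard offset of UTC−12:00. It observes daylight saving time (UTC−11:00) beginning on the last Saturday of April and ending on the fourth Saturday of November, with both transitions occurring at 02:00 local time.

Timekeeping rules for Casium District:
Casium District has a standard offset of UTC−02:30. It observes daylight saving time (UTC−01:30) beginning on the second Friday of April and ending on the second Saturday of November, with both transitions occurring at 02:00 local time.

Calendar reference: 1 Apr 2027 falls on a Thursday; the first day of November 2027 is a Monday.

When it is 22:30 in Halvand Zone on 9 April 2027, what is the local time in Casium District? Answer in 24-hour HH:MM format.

1 April 2027 is a Thursday, so Saturdays fall on 3, 10, 17, 24; the last is April 24.
1 November 2027 is a Monday, so the first Saturday is November 6 and the fourth is November 27.
9 April 2027 does not fall between 24 April and 27 November, so daylight saving is not in effect and Halvand Zone is at UTC−12:00.
22:30 Halvand Zone + 12h = 10:30 UTC (rolling into the next day, 10 April 2027).
1 April 2027 is a Thursday, so the first Friday is April 2 and the second is April 9.
1 November 2027 is a Monday, so the first Saturday is November 6 and the second is November 13.
At the standard offset (UTC−02:30), 10:30 UTC − 2h30m = 08:00 Casium District standard time.
Daylight saving runs 9 April – 13 November; the standard-time date in Casium District, 10 April 2027, is inside that window, so Casium District is at UTC−01:30.
10:30 UTC − 1h30m = 09:00 Casium District.

09:00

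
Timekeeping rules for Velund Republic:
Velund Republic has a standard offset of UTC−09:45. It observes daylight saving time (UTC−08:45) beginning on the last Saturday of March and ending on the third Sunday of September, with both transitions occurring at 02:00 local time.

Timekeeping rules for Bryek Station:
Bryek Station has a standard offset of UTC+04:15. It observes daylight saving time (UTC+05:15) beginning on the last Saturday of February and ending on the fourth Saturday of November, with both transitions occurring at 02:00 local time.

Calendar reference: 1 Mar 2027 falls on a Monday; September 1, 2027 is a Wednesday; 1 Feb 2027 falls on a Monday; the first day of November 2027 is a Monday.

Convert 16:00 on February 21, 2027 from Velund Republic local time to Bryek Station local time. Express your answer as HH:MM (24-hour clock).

1 March 2027 is a Monday, so Saturdays fall on 6, 13, 20, 27; the last is March 27.
1 September 2027 is a Wednesday, so the first Sunday is September 5 and the third is September 19.
Daylight saving runs 27 March – 19 September; February 21, 2027 is outside that window, so Velund Republic is on standard time at UTC−09:45.
16:00 Velund Republic + 9h45m = 01:45 UTC (rolling into the next day, 22 February 2027).
1 February 2027 is a Monday, so Saturdays fall on 6, 13, 20, 27; the last is February 27.
1 November 2027 is a Monday, so the first Saturday is November 6 and the fourth is November 27.
At the standard offset (UTC+04:15), 01:45 UTC + 4h15m = 06:00 Bryek Station standard time.
The standard-time date in Bryek Station, February 22, 2027, is outside the daylight-saving period (27 February – 27 November), so Bryek Station is on standard time, UTC+04:15.
01:45 UTC + 4h15m = 06:00 Bryek Station.

06:00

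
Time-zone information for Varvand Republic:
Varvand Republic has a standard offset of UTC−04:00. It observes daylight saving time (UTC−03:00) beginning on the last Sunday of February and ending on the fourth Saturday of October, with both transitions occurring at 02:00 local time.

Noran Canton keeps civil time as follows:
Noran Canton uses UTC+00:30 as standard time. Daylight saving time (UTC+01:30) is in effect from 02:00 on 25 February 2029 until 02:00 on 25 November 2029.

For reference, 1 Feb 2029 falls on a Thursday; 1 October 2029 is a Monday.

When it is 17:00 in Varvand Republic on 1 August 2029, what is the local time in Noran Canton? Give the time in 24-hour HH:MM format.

21:30

1 February 2029 is a Thursday, so Sundays fall on 4, 11, 18, 25; the last is February 25.
1 October 2029 is a Monday, so the first Saturday is October 6 and the fourth is October 27.
1 August 2029 lies within the daylight-saving period (25 February – 27 October), so Varvand Republic is on daylight time, UTC−03:00.
17:00 Varvand Republic + 3h = 20:00 UTC.
At the standard offset (UTC+00:30), 20:00 UTC + 0h30m = 20:30 Noran Canton standard time.
The standard-time date in Noran Canton, 1 August 2029, lies within the daylight-saving period (25 February – 25 November), so Noran Canton is on daylight time, UTC+01:30.
20:00 UTC + 1h30m = 21:30 Noran Canton.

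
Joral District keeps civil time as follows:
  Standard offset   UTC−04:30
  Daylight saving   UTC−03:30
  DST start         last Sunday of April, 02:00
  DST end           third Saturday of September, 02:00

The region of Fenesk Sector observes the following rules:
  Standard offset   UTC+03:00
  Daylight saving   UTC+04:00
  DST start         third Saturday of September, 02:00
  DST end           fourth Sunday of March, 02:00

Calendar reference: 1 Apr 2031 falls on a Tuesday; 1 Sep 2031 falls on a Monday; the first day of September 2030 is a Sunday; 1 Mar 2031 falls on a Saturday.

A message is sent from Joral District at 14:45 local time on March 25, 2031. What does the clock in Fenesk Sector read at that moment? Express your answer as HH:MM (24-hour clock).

1 April 2031 is a Tuesday, so Sundays fall on 6, 13, 20, 27; the last is April 27.
1 September 2031 is a Monday, so the first Saturday is September 6 and the third is September 20.
March 25, 2031 is outside the daylight-saving period (27 April – 20 September), so Joral District is on standard time, UTC−04:30.
14:45 Joral District + 4h30m = 19:15 UTC.
1 September 2030 is a Sunday, so the first Saturday is September 7 and the third is September 21.
1 March 2031 is a Saturday, so the first Sunday is March 2 and the fourth is March 23.
At the standard offset (UTC+03:00), 19:15 UTC + 3h = 22:15 Fenesk Sector standard time.
The standard-time date in Fenesk Sector, March 25, 2031, is outside the daylight-saving period (21 September 2030 – 23 March 2031), so Fenesk Sector is on standard time, UTC+03:00.
19:15 UTC + 3h = 22:15 Fenesk Sector.

22:15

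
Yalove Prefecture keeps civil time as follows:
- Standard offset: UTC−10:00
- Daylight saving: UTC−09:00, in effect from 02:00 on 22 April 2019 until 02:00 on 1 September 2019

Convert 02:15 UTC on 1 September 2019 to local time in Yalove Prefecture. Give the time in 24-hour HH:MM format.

17:15

At the standard offset (UTC−10:00), 02:15 UTC − 10h = 16:15 Yalove Prefecture standard time (rolling into the previous day, 31 August 2019).
The standard-time date in Yalove Prefecture, 31 August 2019, falls between 22 April and 1 September, so daylight saving is in effect and Yalove Prefecture is at UTC−09:00.
02:15 UTC − 9h = 17:15 local (rolling into the previous day, 31 August 2019).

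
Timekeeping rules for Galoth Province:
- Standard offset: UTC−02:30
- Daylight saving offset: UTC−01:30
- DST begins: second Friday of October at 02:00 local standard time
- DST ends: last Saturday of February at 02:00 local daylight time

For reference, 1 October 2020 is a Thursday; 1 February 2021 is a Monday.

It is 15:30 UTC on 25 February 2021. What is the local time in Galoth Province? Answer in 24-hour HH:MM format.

14:00

1 October 2020 is a Thursday, so the first Friday is October 2 and the second is October 9.
1 February 2021 is a Monday, so Saturdays fall on 6, 13, 20, 27; the last is February 27.
At the standard offset (UTC−02:30), 15:30 UTC − 2h30m = 13:00 Galoth Province standard time.
The standard-time date in Galoth Province, 25 February 2021, lies within the daylight-saving period (9 October 2020 – 27 February 2021), so Galoth Province is on daylight time, UTC−01:30.
15:30 UTC − 1h30m = 14:00 local.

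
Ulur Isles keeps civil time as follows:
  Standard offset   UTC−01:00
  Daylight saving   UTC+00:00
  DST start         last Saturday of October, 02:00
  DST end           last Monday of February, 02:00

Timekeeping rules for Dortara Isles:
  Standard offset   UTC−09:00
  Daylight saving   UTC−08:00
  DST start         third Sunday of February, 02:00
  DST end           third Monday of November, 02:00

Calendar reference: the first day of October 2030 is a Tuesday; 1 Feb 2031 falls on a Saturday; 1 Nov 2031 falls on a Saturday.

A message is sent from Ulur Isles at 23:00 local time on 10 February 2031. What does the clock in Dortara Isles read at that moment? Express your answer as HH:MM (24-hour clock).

1 October 2030 is a Tuesday, so Saturdays fall on 5, 12, 19, 26; the last is October 26.
1 February 2031 is a Saturday, so Mondays fall on 3, 10, 17, 24; the last is February 24.
10 February 2031 falls between 26 October 2030 and 24 February 2031, so daylight saving is in effect and Ulur Isles is at UTC+00:00.
23:00 Ulur Isles − 0h = 23:00 UTC.
1 February 2031 is a Saturday, so the first Sunday is February 2 and the third is February 16.
1 November 2031 is a Saturday, so the first Monday is November 3 and the third is November 17.
At the standard offset (UTC−09:00), 23:00 UTC − 9h = 14:00 Dortara Isles standard time.
Daylight saving runs 16 February – 17 November; the standard-time date in Dortara Isles, 10 February 2031, is outside that window, so Dortara Isles is on standard time at UTC−09:00.
23:00 UTC − 9h = 14:00 Dortara Isles.

14:00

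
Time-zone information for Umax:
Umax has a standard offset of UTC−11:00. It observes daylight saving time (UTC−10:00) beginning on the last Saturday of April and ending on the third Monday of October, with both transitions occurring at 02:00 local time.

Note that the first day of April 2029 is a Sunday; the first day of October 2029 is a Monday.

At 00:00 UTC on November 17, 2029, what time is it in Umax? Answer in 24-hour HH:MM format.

13:00

1 April 2029 is a Sunday, so Saturdays fall on 7, 14, 21, 28; the last is April 28.
1 October 2029 is a Monday, so the first Monday is October 1 and the third is October 15.
At the standard offset (UTC−11:00), 00:00 UTC − 11h = 13:00 Umax standard time (rolling into the previous day, 16 November 2029).
Daylight saving runs 28 April – 15 October; the standard-time date in Umax, November 16, 2029, is outside that window, so Umax is on standard time at UTC−11:00.
00:00 UTC − 11h = 13:00 local (rolling into the previous day, 16 November 2029).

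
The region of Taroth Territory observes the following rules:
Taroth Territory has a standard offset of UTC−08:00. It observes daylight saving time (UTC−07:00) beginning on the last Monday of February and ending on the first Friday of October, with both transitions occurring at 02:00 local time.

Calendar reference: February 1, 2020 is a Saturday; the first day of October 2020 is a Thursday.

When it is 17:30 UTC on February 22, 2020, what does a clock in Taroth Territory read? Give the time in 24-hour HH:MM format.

09:30

1 February 2020 is a Saturday, so Mondays fall on 3, 10, 17, 24; the last is February 24.
1 October 2020 is a Thursday, so the first Friday is October 2.
At the standard offset (UTC−08:00), 17:30 UTC − 8h = 09:30 Taroth Territory standard time.
Daylight saving runs 24 February – 2 October; the standard-time date in Taroth Territory, February 22, 2020, is outside that window, so Taroth Territory is on standard time at UTC−08:00.
17:30 UTC − 8h = 09:30 local.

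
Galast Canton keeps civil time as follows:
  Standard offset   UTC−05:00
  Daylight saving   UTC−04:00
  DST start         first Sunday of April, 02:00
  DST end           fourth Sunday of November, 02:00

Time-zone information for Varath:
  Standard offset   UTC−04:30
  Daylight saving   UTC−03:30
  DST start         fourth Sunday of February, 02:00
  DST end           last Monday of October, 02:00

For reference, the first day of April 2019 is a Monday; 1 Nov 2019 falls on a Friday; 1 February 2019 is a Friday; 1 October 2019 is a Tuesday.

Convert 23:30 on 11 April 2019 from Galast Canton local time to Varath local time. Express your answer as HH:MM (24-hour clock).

1 April 2019 is a Monday, so the first Sunday is April 7.
1 November 2019 is a Friday, so the first Sunday is November 3 and the fourth is November 24.
11 April 2019 lies within the daylight-saving period (7 April – 24 November), so Galast Canton is on daylight time, UTC−04:00.
23:30 Galast Canton + 4h = 03:30 UTC (rolling into the next day, 12 April 2019).
1 February 2019 is a Friday, so the first Sunday is February 3 and the fourth is February 24.
1 October 2019 is a Tuesday, so Mondays fall on 7, 14, 21, 28; the last is October 28.
At the standard offset (UTC−04:30), 03:30 UTC − 4h30m = 23:00 Varath standard time (rolling into the previous day, 11 April 2019).
The standard-time date in Varath, 11 April 2019, falls between 24 February and 28 October, so daylight saving is in effect and Varath is at UTC−03:30.
03:30 UTC − 3h30m = 00:00 Varath.

00:00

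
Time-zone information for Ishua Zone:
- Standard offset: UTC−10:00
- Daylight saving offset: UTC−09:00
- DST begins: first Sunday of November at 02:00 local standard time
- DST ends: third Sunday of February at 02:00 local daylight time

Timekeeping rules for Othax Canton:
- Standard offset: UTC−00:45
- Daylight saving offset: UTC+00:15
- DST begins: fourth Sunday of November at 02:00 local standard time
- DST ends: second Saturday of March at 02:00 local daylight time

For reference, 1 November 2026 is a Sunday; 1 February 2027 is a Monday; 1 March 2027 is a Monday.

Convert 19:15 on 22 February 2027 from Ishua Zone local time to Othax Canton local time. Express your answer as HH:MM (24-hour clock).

05:30

1 November 2026 is a Sunday, so the first Sunday is November 1.
1 February 2027 is a Monday, so the first Sunday is February 7 and the third is February 21.
Daylight saving runs 1 November 2026 – 21 February 2027; 22 February 2027 is outside that window, so Ishua Zone is on standard time at UTC−10:00.
19:15 Ishua Zone + 10h = 05:15 UTC (rolling into the next day, 23 February 2027).
1 November 2026 is a Sunday, so the first Sunday is November 1 and the fourth is November 22.
1 March 2027 is a Monday, so the first Saturday is March 6 and the second is March 13.
At the standard offset (UTC−00:45), 05:15 UTC − 0h45m = 04:30 Othax Canton standard time.
The standard-time date in Othax Canton, 23 February 2027, lies within the daylight-saving period (22 November 2026 – 13 March 2027), so Othax Canton is on daylight time, UTC+00:15.
05:15 UTC + 0h15m = 05:30 Othax Canton.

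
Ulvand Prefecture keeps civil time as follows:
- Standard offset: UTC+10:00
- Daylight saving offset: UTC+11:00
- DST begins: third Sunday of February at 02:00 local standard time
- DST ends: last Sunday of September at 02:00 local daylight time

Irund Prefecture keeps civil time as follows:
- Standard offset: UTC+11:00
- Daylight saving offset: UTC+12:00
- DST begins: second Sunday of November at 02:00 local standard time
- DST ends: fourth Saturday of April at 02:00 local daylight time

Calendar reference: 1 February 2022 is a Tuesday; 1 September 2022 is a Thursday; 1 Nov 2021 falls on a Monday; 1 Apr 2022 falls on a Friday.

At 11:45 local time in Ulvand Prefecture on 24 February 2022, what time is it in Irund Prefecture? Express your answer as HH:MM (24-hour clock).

12:45

1 February 2022 is a Tuesday, so the first Sunday is February 6 and the third is February 20.
1 September 2022 is a Thursday, so Sundays fall on 4, 11, 18, 25; the last is September 25.
24 February 2022 lies within the daylight-saving period (20 February – 25 September), so Ulvand Prefecture is on daylight time, UTC+11:00.
11:45 Ulvand Prefecture − 11h = 00:45 UTC.
1 November 2021 is a Monday, so the first Sunday is November 7 and the second is November 14.
1 April 2022 is a Friday, so the first Saturday is April 2 and the fourth is April 23.
At the standard offset (UTC+11:00), 00:45 UTC + 11h = 11:45 Irund Prefecture standard time.
The standard-time date in Irund Prefecture, 24 February 2022, lies within the daylight-saving period (14 November 2021 – 23 April 2022), so Irund Prefecture is on daylight time, UTC+12:00.
00:45 UTC + 12h = 12:45 Irund Prefecture.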